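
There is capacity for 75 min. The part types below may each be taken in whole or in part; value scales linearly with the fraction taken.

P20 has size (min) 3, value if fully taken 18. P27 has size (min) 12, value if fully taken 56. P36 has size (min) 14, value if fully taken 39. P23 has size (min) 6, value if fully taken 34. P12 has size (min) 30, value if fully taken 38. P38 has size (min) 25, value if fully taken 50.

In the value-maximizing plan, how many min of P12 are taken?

15

Rank by value-to-size ratio: P20 18/3≈6, P23 34/6≈5.67, P27 56/12≈4.67, P36 39/14≈2.79, P38 50/25≈2, P12 38/30≈1.27.
Take all of P20 (3 min, value 18) → 72 min left.
Take all of P23 (6 min, value 34) → 66 min left.
Take all of P27 (12 min, value 56) → 54 min left.
All 14 min of P36 fit (value 39) → 40 remain.
P38: take in full, 25 min for value 50 → 15 left.
Fill the last 15 min with part of P12: 15/30 of it earns 19.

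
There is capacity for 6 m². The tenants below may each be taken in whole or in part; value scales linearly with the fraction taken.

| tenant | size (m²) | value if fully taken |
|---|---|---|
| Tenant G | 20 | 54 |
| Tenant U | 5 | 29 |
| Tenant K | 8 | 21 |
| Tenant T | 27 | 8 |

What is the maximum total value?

Rank by value-to-size ratio: Tenant U 29/5≈5.8, Tenant G 54/20≈2.7, Tenant K 21/8≈2.62, Tenant T 8/27≈0.296.
Tenant U: take in full, 5 m² for value 29 → 1 left.
1 m² left: a 1/20 share of Tenant G gives 54×1/20 = 2.7.
Total value = 31.7.

31.7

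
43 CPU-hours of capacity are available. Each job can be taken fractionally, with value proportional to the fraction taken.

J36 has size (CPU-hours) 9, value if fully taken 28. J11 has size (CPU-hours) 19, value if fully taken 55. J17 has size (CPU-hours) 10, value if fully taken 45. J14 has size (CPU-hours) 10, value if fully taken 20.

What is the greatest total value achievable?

Rank by value-to-size ratio: J17 45/10≈4.5, J36 28/9≈3.11, J11 55/19≈2.89, J14 20/10≈2.
Take all of J17 (10 CPU-hours, value 45) → 33 CPU-hours left.
Take all of J36 (9 CPU-hours, value 28) → 24 CPU-hours left.
All 19 CPU-hours of J11 fit (value 55) → 5 remain.
Fill the last 5 CPU-hours with part of J14: 5/10 of it earns 10.
Total value = 138.

138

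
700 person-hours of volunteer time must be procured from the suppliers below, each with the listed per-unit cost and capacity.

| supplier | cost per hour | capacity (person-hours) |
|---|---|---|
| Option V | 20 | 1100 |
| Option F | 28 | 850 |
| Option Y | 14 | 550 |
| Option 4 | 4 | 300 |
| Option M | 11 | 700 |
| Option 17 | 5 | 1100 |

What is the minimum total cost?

Cheapest first:
Option 4 (4): use full 300 ; 400 person-hours to go.
Take 400 from Option 17 at 5 to finish.
Option M, Option Y, Option V, Option F: unused.
Cost = 300×4 + 400×5 = 3200.

3200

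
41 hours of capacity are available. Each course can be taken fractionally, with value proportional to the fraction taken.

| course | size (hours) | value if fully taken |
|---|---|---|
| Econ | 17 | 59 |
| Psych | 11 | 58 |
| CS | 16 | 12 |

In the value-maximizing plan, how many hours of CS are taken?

13

Best value per unit of size first: Psych 58/11≈5.27, Econ 59/17≈3.47, CS 12/16≈0.75.
Psych: take in full, 11 hours for value 58 → 30 left.
Take all of Econ (17 hours, value 59) → 13 hours left.
Only 13 hours remain; take 13/16 of CS for value 12×13/16 = 9.75.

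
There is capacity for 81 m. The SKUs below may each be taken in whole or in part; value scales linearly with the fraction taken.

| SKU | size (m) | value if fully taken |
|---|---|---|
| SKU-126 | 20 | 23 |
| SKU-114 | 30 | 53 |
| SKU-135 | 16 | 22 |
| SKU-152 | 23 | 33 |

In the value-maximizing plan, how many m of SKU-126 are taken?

Best value per unit of size first: SKU-114 53/30≈1.77, SKU-152 33/23≈1.43, SKU-135 22/16≈1.38, SKU-126 23/20≈1.15.
Take all of SKU-114 (30 m, value 53) → 51 m left.
Take all of SKU-152 (23 m, value 33) → 28 m left.
SKU-135: take in full, 16 m for value 22 → 12 left.
12 m left: a 12/20 share of SKU-126 gives 23×12/20 = 13.8.

12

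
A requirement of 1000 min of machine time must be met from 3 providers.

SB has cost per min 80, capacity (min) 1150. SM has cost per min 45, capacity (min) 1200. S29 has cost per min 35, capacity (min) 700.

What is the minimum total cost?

38000

Use providers in increasing cost order.
S29 (35): use full 700 — 300 min to go.
SM at 45: take 300 of its 1200 — requirement met.
SB: unused.
Cost = 700×35 + 300×45 = 38000.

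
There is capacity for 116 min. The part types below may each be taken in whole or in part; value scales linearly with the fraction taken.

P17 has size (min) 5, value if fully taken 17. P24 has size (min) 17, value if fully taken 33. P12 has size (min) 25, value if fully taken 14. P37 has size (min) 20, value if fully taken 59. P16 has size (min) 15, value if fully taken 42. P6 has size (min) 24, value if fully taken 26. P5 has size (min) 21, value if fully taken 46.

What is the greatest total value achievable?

230.84

Sort by value density: P17 17/5≈3.4, P37 59/20≈2.95, P16 42/15≈2.8, P5 46/21≈2.19, P24 33/17≈1.94, P6 26/24≈1.08, P12 14/25≈0.56.
All 5 min of P17 fit (value 17) → 111 remain.
P37: take in full, 20 min for value 59 → 91 left.
P16: take in full, 15 min for value 42 → 76 left.
All 21 min of P5 fit (value 46) → 55 remain.
All 17 min of P24 fit (value 33) → 38 remain.
P6: take in full, 24 min for value 26 → 14 left.
14 min left: a 14/25 share of P12 gives 14×14/25 = 7.84.
Total value = 230.84.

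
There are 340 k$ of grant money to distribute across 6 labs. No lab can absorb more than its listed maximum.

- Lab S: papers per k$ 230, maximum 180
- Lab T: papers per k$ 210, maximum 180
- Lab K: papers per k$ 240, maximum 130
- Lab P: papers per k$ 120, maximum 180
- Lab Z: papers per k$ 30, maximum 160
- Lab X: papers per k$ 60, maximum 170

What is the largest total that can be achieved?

78900

Order the labs by papers per k$: Lab K 240 > Lab S 230 > Lab T 210 > Lab P 120 > Lab X 60 > Lab Z 30.
Lab K: +130 to 130 (cap) — 210 left.
Give Lab S 180 to hit its cap of 180 — 30 left.
Only 30 left; Lab T takes them to reach 30.
Total = 230×180 + 210×30 + 240×130 = 78900.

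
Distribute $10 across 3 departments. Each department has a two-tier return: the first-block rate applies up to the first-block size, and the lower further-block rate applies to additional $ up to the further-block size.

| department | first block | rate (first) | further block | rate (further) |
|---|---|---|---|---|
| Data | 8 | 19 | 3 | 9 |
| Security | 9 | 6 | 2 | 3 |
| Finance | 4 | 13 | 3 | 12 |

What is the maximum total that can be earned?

Treat each block as its own option and order by rate: Data/T1 19 > Finance/T1 13 > Finance/T2 12 > Data/T2 9 > Security/T1 6 > Security/T2 3.
Fill Data T1 block (8 at 19) — 2 left.
Finance T1 at 13: only 2 left, fill 2.
Total = 19×8 + 13×2 = 178.

178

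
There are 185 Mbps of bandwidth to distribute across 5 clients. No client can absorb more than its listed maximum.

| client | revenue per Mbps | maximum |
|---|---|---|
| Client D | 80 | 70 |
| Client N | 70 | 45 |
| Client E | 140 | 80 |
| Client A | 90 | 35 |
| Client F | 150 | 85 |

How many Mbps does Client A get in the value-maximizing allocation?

Order the clients by revenue per Mbps: Client F 150 > Client E 140 > Client A 90 > Client D 80 > Client N 70.
Client F takes 85 to reach its cap of 85 — 100 left.
Client E: +80 to 80 (cap) — 20 left.
Only 20 left; Client A takes them to reach 20.

20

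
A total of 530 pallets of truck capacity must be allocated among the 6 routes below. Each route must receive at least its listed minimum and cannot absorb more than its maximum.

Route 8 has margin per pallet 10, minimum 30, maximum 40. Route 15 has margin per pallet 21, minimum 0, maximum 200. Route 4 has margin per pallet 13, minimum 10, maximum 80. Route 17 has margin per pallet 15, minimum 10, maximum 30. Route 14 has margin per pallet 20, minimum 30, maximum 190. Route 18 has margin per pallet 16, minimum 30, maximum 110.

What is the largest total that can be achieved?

Meeting every minimum uses 30+0+10+10+30+30 = 110 pallets, leaving 420.
Highest margin per pallet first: Route 15 21 > Route 14 20 > Route 18 16 > Route 17 15 > Route 4 13 > Route 8 10.
Route 15 takes 200 more to reach its cap of 200 → 220 left.
Route 14: +160 to 190 (cap) → 60 left.
Only 60 left; Route 18 takes them to reach 90.
Total = 10×30 + 21×200 + 13×10 + 15×10 + 20×190 + 16×90 = 10020.

10020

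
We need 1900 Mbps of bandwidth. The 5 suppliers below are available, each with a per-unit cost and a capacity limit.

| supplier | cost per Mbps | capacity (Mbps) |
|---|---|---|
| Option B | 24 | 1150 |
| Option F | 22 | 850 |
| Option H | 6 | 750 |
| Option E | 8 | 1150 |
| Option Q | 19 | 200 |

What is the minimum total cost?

Use suppliers in increasing cost order.
Option H (6): use full 750 → 1150 Mbps to go.
Take 1150 from Option E at 8 → need 0 more.
Option Q, Option F, Option B: unused.
Cost = 750×6 + 1150×8 = 13700.

13700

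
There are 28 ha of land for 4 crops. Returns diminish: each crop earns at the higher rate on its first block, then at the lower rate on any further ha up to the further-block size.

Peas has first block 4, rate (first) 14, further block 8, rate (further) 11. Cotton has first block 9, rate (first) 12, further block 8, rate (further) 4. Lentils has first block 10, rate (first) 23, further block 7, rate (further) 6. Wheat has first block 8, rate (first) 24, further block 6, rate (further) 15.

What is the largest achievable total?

Order all 8 blocks by rate: Wheat/tier1 24 > Lentils/tier1 23 > Wheat/tier2 15 > Peas/tier1 14 > Cotton/tier1 12 > Peas/tier2 11 > Lentils/tier2 6 > Cotton/tier2 4.
Wheat tier1 at 24: fill all 8 ; 20 left.
Fill Lentils tier1 block (10 at 23) ; 10 left.
Wheat/tier2 (15): +6 ; 4 left.
Peas/tier1 (14): +4 ; 0 left.
Total = 24×8 + 23×10 + 15×6 + 14×4 = 568.

568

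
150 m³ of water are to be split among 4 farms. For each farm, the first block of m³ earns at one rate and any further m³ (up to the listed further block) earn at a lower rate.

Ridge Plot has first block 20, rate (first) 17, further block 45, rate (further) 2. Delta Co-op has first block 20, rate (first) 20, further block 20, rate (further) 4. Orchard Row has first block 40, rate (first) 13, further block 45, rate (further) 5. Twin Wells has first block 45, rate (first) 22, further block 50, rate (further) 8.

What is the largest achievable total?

Treat each block as its own option and order by rate: Twin Wells/first 22 > Delta Co-op/first 20 > Ridge Plot/first 17 > Orchard Row/first 13 > Twin Wells/second 8 > Orchard Row/second 5 > Delta Co-op/second 4 > Ridge Plot/second 2.
Twin Wells/first (22): +45 → 105 left.
Delta Co-op first at 20: fill all 20 → 85 left.
Ridge Plot first at 17: fill all 20 → 65 left.
Orchard Row first at 13: fill all 40 → 25 left.
25 remain; put them into Twin Wells second at 8.
Total = 22×45 + 20×20 + 17×20 + 13×40 + 8×25 = 2450.

2450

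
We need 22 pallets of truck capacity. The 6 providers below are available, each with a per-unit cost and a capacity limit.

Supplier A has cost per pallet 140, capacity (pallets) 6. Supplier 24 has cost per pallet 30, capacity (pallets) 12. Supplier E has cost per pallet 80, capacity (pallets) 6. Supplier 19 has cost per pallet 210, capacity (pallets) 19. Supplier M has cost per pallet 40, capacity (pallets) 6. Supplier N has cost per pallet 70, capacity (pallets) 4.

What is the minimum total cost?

Cheapest first:
Take 12 from Supplier 24 at 30 — need 10 more.
Supplier M at 40: take all 6 pallets — 4 still needed.
Supplier N at 70: take all 4 pallets — 0 still needed.
Supplier E, Supplier A, Supplier 19: unused.
Cost = 12×30 + 6×40 + 4×70 = 880.

880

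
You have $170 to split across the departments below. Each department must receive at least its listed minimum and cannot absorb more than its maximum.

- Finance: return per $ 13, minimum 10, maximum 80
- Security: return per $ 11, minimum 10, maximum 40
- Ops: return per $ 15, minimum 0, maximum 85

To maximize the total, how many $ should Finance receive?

75

Meeting every minimum uses 10+10+0 = 20 $, leaving 150.
Rank by return per $: Ops 15 > Finance 13 > Security 11.
Ops: +85 to 85 (cap) → 65 left.
Only 65 left; Finance takes them to reach 75.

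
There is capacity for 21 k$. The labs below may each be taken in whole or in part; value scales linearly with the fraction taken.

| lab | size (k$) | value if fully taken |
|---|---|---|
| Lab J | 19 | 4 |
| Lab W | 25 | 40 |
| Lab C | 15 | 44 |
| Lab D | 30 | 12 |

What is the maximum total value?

Rank by value-to-size ratio: Lab C 44/15≈2.93, Lab W 40/25≈1.6, Lab D 12/30≈0.4, Lab J 4/19≈0.211.
Take all of Lab C (15 k$, value 44) → 6 k$ left.
Fill the last 6 k$ with part of Lab W: 6/25 of it earns 9.6.
Total value = 53.6.

53.6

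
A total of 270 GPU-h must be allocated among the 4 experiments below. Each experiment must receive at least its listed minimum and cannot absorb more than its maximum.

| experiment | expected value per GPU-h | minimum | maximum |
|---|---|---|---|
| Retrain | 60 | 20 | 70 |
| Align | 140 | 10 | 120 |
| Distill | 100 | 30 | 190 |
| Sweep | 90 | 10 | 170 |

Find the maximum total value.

30900

Meeting every minimum uses 20+10+30+10 = 70 GPU-h, leaving 200.
Highest expected value per GPU-h first: Align 140 > Distill 100 > Sweep 90 > Retrain 60.
Give Align 110 more to hit its cap of 120 → 90 left.
Distill has room for 160 more but only 90 remain, so it gets 120.
Total = 60×20 + 140×120 + 100×120 + 90×10 = 30900.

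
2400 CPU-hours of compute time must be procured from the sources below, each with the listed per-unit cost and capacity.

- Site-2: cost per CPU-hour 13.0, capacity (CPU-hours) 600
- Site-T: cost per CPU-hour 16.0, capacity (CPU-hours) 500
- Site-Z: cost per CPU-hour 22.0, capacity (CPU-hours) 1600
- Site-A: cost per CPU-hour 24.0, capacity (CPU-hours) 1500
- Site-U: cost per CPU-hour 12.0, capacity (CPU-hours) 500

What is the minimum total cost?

Cheapest first:
Site-U at 12.0: take all 500 CPU-hours — 1900 still needed.
Take 600 from Site-2 at 13.0 — need 1300 more.
Site-T at 16.0: take all 500 CPU-hours — 800 still needed.
Take 800 from Site-Z at 22.0 to finish.
Site-A: unused.
Cost = 500×12.0 + 600×13.0 + 500×16.0 + 800×22.0 = 39400.

39400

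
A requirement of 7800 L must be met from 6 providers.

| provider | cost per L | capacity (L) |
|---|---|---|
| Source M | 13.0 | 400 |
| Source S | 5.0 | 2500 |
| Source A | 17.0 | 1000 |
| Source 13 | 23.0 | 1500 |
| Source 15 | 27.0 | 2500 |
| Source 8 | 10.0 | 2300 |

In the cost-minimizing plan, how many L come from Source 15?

100

Cheapest first:
Source S (5.0): use full 2500 ; 5300 L to go.
Source 8 at 10.0: take all 2300 L ; 3000 still needed.
Source M (13.0): use full 400 ; 2600 L to go.
Take 1000 from Source A at 17.0 ; need 1600 more.
Source 13 (23.0): use full 1500 ; 100 L to go.
Take 100 from Source 15 at 27.0 to finish.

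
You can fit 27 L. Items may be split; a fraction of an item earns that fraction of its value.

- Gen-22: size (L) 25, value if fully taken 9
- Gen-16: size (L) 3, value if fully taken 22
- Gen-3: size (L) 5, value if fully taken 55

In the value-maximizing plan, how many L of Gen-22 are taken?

Best value per unit of size first: Gen-3 55/5≈11, Gen-16 22/3≈7.33, Gen-22 9/25≈0.36.
All 5 L of Gen-3 fit (value 55) → 22 remain.
Take all of Gen-16 (3 L, value 22) → 19 L left.
Fill the last 19 L with part of Gen-22: 19/25 of it earns 6.84.

19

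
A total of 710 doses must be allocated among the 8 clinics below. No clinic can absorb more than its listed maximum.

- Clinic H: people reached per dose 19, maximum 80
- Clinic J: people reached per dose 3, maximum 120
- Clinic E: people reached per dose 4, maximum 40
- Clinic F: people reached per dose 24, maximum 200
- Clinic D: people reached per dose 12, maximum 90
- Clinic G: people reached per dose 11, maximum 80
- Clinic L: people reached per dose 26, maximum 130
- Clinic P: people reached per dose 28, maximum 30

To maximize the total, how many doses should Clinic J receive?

60

Highest people reached per dose first: Clinic P 28 > Clinic L 26 > Clinic F 24 > Clinic H 19 > Clinic D 12 > Clinic G 11 > Clinic E 4 > Clinic J 3.
Clinic P: +30 to 30 (cap) → 680 left.
Give Clinic L 130 to hit its cap of 130 → 550 left.
Give Clinic F 200 to hit its cap of 200 → 350 left.
Clinic H takes 80 to reach its cap of 80 → 270 left.
Give Clinic D 90 to hit its cap of 90 → 180 left.
Clinic G: +80 to 80 (cap) → 100 left.
Clinic E takes 40 to reach its cap of 40 → 60 left.
Clinic J: +60 (room for 120) → 60. Pool exhausted.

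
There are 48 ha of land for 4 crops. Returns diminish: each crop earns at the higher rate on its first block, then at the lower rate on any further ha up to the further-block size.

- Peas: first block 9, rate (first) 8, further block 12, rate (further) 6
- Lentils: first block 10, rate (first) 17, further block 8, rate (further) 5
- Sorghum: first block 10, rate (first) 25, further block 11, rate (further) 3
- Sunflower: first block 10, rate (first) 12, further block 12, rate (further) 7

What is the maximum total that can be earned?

675

Treat each block as its own option and order by rate: Sorghum/T1 25 > Lentils/T1 17 > Sunflower/T1 12 > Peas/T1 8 > Sunflower/T2 7 > Peas/T2 6 > Lentils/T2 5 > Sorghum/T2 3.
Fill Sorghum T1 block (10 at 25) — 38 left.
Lentils/T1 (17): +10 — 28 left.
Sunflower T1 at 12: fill all 10 — 18 left.
Peas/T1 (8): +9 — 9 left.
Sunflower/T2: +9 of 12 at 7; pool empty.
Total = 25×10 + 17×10 + 12×10 + 8×9 + 7×9 = 675.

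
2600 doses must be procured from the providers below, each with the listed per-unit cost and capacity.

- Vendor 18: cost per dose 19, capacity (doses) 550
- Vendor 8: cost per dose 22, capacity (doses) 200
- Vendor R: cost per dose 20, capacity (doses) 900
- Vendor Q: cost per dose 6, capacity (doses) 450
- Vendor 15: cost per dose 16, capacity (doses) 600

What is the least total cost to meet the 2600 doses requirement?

Cheapest first:
Vendor Q at 6: take all 450 doses — 2150 still needed.
Vendor 15 (16): use full 600 — 1550 doses to go.
Take 550 from Vendor 18 at 19 — need 1000 more.
Take 900 from Vendor R at 20 — need 100 more.
Vendor 8 (22): take the remaining 100 — done.
Cost = 450×6 + 600×16 + 550×19 + 900×20 + 100×22 = 42950.

42950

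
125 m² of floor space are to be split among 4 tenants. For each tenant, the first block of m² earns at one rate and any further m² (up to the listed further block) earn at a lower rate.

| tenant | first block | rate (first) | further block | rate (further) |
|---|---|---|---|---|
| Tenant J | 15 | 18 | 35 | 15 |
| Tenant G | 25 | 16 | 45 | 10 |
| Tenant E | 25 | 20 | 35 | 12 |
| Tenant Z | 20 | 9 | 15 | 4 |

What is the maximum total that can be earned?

Rank every tier by rate: Tenant E/tier1 20 > Tenant J/tier1 18 > Tenant G/tier1 16 > Tenant J/tier2 15 > Tenant E/tier2 12 > Tenant G/tier2 10 > Tenant Z/tier1 9 > Tenant Z/tier2 4.
Fill Tenant E tier1 block (25 at 20) → 100 left.
Tenant J/tier1 (18): +15 → 85 left.
Fill Tenant G tier1 block (25 at 16) → 60 left.
Tenant J/tier2 (15): +35 → 25 left.
Tenant E/tier2: +25 of 35 at 12; pool empty.
Total = 20×25 + 18×15 + 16×25 + 15×35 + 12×25 = 1995.

1995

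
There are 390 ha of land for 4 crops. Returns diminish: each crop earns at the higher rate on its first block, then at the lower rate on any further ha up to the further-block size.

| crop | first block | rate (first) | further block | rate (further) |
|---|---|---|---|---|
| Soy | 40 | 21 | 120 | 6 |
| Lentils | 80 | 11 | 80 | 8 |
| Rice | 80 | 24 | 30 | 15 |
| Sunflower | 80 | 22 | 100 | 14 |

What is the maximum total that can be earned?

7030

Order all 8 blocks by rate: Rice/tier1 24 > Sunflower/tier1 22 > Soy/tier1 21 > Rice/tier2 15 > Sunflower/tier2 14 > Lentils/tier1 11 > Lentils/tier2 8 > Soy/tier2 6.
Fill Rice tier1 block (80 at 24) → 310 left.
Fill Sunflower tier1 block (80 at 22) → 230 left.
Soy/tier1 (21): +40 → 190 left.
Rice/tier2 (15): +30 → 160 left.
Sunflower/tier2 (14): +100 → 60 left.
60 remain; put them into Lentils tier1 at 11.
Total = 24×80 + 22×80 + 21×40 + 15×30 + 14×100 + 11×60 = 7030.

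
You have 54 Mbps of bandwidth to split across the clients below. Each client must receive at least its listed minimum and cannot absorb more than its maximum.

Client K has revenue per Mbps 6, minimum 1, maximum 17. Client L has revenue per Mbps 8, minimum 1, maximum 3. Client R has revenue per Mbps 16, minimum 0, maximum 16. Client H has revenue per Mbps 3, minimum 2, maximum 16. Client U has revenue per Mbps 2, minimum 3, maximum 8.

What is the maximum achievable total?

433

Meeting every minimum uses 1+1+0+2+3 = 7 Mbps, leaving 47.
Highest revenue per Mbps first: Client R 16 > Client L 8 > Client K 6 > Client H 3 > Client U 2.
Client R takes 16 more to reach its cap of 16 → 31 left.
Client L: +2 to 3 (cap) → 29 left.
Client K: +16 to 17 (cap) → 13 left.
Client H: +13 (room for 14) → 15. Pool exhausted.
Total = 6×17 + 8×3 + 16×16 + 3×15 + 2×3 = 433.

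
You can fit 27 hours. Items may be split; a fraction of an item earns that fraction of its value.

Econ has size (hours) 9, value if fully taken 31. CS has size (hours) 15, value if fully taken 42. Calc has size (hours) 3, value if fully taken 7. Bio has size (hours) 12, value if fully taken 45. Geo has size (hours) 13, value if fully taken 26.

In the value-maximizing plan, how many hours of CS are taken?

Sort by value density: Bio 45/12≈3.75, Econ 31/9≈3.44, CS 42/15≈2.8, Calc 7/3≈2.33, Geo 26/13≈2.
Bio: take in full, 12 hours for value 45 → 15 left.
Take all of Econ (9 hours, value 31) → 6 hours left.
6 hours left: a 6/15 share of CS gives 42×6/15 = 16.8.

6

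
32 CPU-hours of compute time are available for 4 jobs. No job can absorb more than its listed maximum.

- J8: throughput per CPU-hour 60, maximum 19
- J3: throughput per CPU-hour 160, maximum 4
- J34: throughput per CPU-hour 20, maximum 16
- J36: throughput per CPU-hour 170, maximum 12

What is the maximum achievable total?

3640

Highest throughput per CPU-hour first: J36 170 > J3 160 > J8 60 > J34 20.
J36 takes 12 to reach its cap of 12 ; 20 left.
J3 takes 4 to reach its cap of 4 ; 16 left.
Only 16 left; J8 takes them to reach 16.
Total = 60×16 + 160×4 + 170×12 = 3640.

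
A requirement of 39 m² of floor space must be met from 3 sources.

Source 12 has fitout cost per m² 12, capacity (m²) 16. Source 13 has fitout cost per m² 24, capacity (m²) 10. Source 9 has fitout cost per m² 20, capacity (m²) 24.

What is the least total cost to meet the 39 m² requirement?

Fill from the cheapest source first.
Take 16 from Source 12 at 12 → need 23 more.
Take 23 from Source 9 at 20 to finish.
Source 13: unused.
Cost = 16×12 + 23×20 = 652.

652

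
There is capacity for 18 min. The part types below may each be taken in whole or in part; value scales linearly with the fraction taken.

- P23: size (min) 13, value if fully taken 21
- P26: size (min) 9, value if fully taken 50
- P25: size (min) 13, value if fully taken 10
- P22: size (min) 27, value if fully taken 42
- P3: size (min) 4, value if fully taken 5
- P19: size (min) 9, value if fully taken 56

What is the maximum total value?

106

Best value per unit of size first: P19 56/9≈6.22, P26 50/9≈5.56, P23 21/13≈1.62, P22 42/27≈1.56, P3 5/4≈1.25, P25 10/13≈0.769.
P19: take in full, 9 min for value 56 — 9 left.
Take all of P26 (9 min, value 50) — 0 min left.
Total value = 106.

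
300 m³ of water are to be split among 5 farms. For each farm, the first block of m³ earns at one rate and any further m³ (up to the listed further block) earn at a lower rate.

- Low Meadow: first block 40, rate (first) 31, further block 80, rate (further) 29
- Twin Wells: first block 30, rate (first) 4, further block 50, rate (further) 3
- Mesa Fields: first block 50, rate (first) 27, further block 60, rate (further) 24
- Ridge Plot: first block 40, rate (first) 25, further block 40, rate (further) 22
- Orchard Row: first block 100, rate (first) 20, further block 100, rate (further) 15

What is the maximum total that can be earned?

Treat each block as its own option and order by rate: Low Meadow/first 31 > Low Meadow/second 29 > Mesa Fields/first 27 > Ridge Plot/first 25 > Mesa Fields/second 24 > Ridge Plot/second 22 > Orchard Row/first 20 > Orchard Row/second 15 > Twin Wells/first 4 > Twin Wells/second 3.
Low Meadow/first (31): +40 ; 260 left.
Low Meadow/second (29): +80 ; 180 left.
Mesa Fields/first (27): +50 ; 130 left.
Ridge Plot/first (25): +40 ; 90 left.
Mesa Fields/second (24): +60 ; 30 left.
30 remain; put them into Ridge Plot second at 22.
Total = 31×40 + 29×80 + 27×50 + 25×40 + 24×60 + 22×30 = 8010.

8010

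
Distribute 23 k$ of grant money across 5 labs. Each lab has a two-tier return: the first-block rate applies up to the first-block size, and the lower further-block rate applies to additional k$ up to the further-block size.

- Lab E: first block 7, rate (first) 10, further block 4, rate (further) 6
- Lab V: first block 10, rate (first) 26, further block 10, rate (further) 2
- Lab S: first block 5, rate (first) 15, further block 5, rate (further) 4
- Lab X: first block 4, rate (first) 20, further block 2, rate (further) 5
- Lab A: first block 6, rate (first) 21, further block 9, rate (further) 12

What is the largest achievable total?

511

Rank every tier by rate: Lab V/tier1 26 > Lab A/tier1 21 > Lab X/tier1 20 > Lab S/tier1 15 > Lab A/tier2 12 > Lab E/tier1 10 > Lab E/tier2 6 > Lab X/tier2 5 > Lab S/tier2 4 > Lab V/tier2 2.
Fill Lab V tier1 block (10 at 26) — 13 left.
Lab A/tier1 (21): +6 — 7 left.
Lab X tier1 at 20: fill all 4 — 3 left.
Lab S tier1 at 15: only 3 left, fill 3.
Total = 26×10 + 21×6 + 20×4 + 15×3 = 511.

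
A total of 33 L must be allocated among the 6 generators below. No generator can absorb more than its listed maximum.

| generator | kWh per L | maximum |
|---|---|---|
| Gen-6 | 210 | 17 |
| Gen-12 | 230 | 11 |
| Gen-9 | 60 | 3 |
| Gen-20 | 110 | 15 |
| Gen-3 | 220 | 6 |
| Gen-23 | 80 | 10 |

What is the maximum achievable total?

7210

Rank by kWh per L: Gen-12 230 > Gen-3 220 > Gen-6 210 > Gen-20 110 > Gen-23 80 > Gen-9 60.
Gen-12 takes 11 to reach its cap of 11 — 22 left.
Gen-3: +6 to 6 (cap) — 16 left.
Only 16 left; Gen-6 takes them to reach 16.
Total = 210×16 + 230×11 + 220×6 = 7210.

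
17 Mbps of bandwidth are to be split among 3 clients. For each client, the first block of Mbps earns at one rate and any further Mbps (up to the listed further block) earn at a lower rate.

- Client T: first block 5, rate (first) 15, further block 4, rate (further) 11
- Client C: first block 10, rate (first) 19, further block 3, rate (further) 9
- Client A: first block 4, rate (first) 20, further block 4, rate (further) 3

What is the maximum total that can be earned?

Order all 6 blocks by rate: Client A/first 20 > Client C/first 19 > Client T/first 15 > Client T/second 11 > Client C/second 9 > Client A/second 3.
Client A first at 20: fill all 4 ; 13 left.
Client C/first (19): +10 ; 3 left.
3 remain; put them into Client T first at 15.
Total = 20×4 + 19×10 + 15×3 = 315.

315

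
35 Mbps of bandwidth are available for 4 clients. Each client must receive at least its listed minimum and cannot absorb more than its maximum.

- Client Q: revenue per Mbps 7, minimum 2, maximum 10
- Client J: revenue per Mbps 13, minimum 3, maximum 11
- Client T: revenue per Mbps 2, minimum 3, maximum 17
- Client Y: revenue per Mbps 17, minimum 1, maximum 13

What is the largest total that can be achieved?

Meeting every minimum uses 2+3+3+1 = 9 Mbps, leaving 26.
Highest revenue per Mbps first: Client Y 17 > Client J 13 > Client Q 7 > Client T 2.
Give Client Y 12 more to hit its cap of 13 ; 14 left.
Client J: +8 to 11 (cap) ; 6 left.
Client Q has room for 8 more but only 6 remain, so it gets 8.
Total = 7×8 + 13×11 + 2×3 + 17×13 = 426.

426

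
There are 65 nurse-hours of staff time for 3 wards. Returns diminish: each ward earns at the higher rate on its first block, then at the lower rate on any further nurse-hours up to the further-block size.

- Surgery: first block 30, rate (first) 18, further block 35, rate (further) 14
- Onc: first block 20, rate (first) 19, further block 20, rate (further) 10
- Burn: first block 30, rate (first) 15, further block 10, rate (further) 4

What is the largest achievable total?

1145

Rank every tier by rate: Onc/first 19 > Surgery/first 18 > Burn/first 15 > Surgery/second 14 > Onc/second 10 > Burn/second 4.
Onc/first (19): +20 ; 45 left.
Fill Surgery first block (30 at 18) ; 15 left.
Burn/first: +15 of 30 at 15; pool empty.
Total = 19×20 + 18×30 + 15×15 = 1145.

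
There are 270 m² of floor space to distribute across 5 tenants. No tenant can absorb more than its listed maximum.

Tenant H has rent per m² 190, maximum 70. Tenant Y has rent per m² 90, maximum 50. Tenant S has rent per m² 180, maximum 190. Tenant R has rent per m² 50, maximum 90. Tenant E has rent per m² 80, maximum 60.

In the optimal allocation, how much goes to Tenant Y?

Order the tenants by rent per m²: Tenant H 190 > Tenant S 180 > Tenant Y 90 > Tenant E 80 > Tenant R 50.
Tenant H takes 70 to reach its cap of 70 — 200 left.
Give Tenant S 190 to hit its cap of 190 — 10 left.
Only 10 left; Tenant Y takes them to reach 10.

10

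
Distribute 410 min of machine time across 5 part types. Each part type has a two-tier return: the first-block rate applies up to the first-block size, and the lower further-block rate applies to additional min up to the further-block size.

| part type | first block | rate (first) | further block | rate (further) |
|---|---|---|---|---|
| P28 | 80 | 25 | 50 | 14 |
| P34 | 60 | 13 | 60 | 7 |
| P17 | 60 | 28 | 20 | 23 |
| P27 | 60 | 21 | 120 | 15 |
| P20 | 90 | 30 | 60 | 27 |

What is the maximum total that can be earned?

10320

Rank every tier by rate: P20/tier1 30 > P17/tier1 28 > P20/tier2 27 > P28/tier1 25 > P17/tier2 23 > P27/tier1 21 > P27/tier2 15 > P28/tier2 14 > P34/tier1 13 > P34/tier2 7.
P20 tier1 at 30: fill all 90 → 320 left.
P17/tier1 (28): +60 → 260 left.
Fill P20 tier2 block (60 at 27) → 200 left.
Fill P28 tier1 block (80 at 25) → 120 left.
P17 tier2 at 23: fill all 20 → 100 left.
P27/tier1 (21): +60 → 40 left.
P27/tier2: +40 of 120 at 15; pool empty.
Total = 30×90 + 28×60 + 27×60 + 25×80 + 23×20 + 21×60 + 15×40 = 10320.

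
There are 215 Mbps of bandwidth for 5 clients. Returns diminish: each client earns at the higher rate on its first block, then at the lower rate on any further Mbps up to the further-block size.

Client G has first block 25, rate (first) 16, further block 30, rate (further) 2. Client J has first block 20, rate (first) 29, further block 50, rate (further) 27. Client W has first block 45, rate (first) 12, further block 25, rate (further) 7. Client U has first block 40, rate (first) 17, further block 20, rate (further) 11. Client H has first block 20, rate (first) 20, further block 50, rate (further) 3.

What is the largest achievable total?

4115

Treat each block as its own option and order by rate: Client J/T1 29 > Client J/T2 27 > Client H/T1 20 > Client U/T1 17 > Client G/T1 16 > Client W/T1 12 > Client U/T2 11 > Client W/T2 7 > Client H/T2 3 > Client G/T2 2.
Fill Client J T1 block (20 at 29) — 195 left.
Client J/T2 (27): +50 — 145 left.
Client H T1 at 20: fill all 20 — 125 left.
Client U T1 at 17: fill all 40 — 85 left.
Client G/T1 (16): +25 — 60 left.
Client W T1 at 12: fill all 45 — 15 left.
15 remain; put them into Client U T2 at 11.
Total = 29×20 + 27×50 + 20×20 + 17×40 + 16×25 + 12×45 + 11×15 = 4115.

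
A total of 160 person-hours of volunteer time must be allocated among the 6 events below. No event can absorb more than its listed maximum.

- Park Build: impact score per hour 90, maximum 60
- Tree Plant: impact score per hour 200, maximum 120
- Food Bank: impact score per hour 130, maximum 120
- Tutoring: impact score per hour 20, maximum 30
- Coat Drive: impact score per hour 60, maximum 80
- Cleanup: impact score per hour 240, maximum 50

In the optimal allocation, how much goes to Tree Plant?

110

Highest impact score per hour first: Cleanup 240 > Tree Plant 200 > Food Bank 130 > Park Build 90 > Coat Drive 60 > Tutoring 20.
Cleanup: +50 to 50 (cap) — 110 left.
Tree Plant has room for 120 but only 110 remain, so it gets 110.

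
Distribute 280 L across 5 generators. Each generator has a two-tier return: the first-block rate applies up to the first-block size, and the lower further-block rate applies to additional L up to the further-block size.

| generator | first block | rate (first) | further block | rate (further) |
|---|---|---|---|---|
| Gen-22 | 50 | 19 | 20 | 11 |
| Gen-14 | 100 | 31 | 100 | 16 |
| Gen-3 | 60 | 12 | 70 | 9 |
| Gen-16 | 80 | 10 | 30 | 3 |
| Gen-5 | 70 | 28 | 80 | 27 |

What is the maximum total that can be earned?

Order all 10 blocks by rate: Gen-14/first 31 > Gen-5/first 28 > Gen-5/second 27 > Gen-22/first 19 > Gen-14/second 16 > Gen-3/first 12 > Gen-22/second 11 > Gen-16/first 10 > Gen-3/second 9 > Gen-16/second 3.
Gen-14/first (31): +100 → 180 left.
Gen-5 first at 28: fill all 70 → 110 left.
Fill Gen-5 second block (80 at 27) → 30 left.
30 remain; put them into Gen-22 first at 19.
Total = 31×100 + 28×70 + 27×80 + 19×30 = 7790.

7790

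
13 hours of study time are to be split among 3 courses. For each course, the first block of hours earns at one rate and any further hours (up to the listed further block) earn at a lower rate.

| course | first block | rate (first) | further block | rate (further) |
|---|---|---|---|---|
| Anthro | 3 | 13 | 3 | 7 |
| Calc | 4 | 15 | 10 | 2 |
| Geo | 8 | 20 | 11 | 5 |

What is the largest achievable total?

Treat each block as its own option and order by rate: Geo/first 20 > Calc/first 15 > Anthro/first 13 > Anthro/second 7 > Geo/second 5 > Calc/second 2.
Fill Geo first block (8 at 20) → 5 left.
Fill Calc first block (4 at 15) → 1 left.
1 remain; put them into Anthro first at 13.
Total = 20×8 + 15×4 + 13×1 = 233.

233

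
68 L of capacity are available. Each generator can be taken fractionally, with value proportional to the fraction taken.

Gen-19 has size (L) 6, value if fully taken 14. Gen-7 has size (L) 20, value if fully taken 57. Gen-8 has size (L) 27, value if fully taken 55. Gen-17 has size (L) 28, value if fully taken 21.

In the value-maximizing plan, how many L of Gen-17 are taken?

Sort by value density: Gen-7 57/20≈2.85, Gen-19 14/6≈2.33, Gen-8 55/27≈2.04, Gen-17 21/28≈0.75.
All 20 L of Gen-7 fit (value 57) ; 48 remain.
Gen-19: take in full, 6 L for value 14 ; 42 left.
Gen-8: take in full, 27 L for value 55 ; 15 left.
Only 15 L remain; take 15/28 of Gen-17 for value 21×15/28 = 11.25.

15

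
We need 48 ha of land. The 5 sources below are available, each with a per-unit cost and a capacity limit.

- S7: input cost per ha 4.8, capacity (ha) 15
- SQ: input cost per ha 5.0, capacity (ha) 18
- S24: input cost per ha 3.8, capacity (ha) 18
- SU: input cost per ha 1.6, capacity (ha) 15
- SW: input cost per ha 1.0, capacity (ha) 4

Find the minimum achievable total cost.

149.2

Use sources in increasing cost order.
Take 4 from SW at 1.0 ; need 44 more.
SU at 1.6: take all 15 ha ; 29 still needed.
Take 18 from S24 at 3.8 ; need 11 more.
Take 11 from S7 at 4.8 to finish.
SQ: unused.
Cost = 4×1.0 + 15×1.6 + 18×3.8 + 11×4.8 = 149.2.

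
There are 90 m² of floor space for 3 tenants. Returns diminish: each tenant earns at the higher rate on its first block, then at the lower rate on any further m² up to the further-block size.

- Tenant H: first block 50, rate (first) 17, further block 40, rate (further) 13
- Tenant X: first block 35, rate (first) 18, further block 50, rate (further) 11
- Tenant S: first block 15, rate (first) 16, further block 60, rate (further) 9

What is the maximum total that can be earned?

Order all 6 blocks by rate: Tenant X/first 18 > Tenant H/first 17 > Tenant S/first 16 > Tenant H/second 13 > Tenant X/second 11 > Tenant S/second 9.
Tenant X first at 18: fill all 35 → 55 left.
Tenant H/first (17): +50 → 5 left.
Tenant S first at 16: only 5 left, fill 5.
Total = 18×35 + 17×50 + 16×5 = 1560.

1560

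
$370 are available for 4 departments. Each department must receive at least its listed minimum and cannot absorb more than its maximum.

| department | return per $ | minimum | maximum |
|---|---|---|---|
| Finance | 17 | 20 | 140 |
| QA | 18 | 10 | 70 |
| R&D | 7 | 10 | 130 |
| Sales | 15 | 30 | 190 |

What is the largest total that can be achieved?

5960

Meeting every minimum uses 20+10+10+30 = 70 $, leaving 300.
Highest return per $ first: QA 18 > Finance 17 > Sales 15 > R&D 7.
Give QA 60 more to hit its cap of 70 ; 240 left.
Give Finance 120 more to hit its cap of 140 ; 120 left.
Sales: +120 (room for 160) → 150. Pool exhausted.
Total = 17×140 + 18×70 + 7×10 + 15×150 = 5960.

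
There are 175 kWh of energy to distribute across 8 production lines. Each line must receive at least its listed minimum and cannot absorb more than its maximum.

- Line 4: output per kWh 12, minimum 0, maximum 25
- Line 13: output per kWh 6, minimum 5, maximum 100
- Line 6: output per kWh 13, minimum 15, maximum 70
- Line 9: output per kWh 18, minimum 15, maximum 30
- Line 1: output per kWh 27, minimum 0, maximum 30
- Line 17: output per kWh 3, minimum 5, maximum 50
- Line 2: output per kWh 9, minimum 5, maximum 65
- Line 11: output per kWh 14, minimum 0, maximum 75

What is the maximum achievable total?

Meeting every minimum uses 0+5+15+15+0+5+5+0 = 45 kWh, leaving 130.
Order the production lines by output per kWh: Line 1 27 > Line 9 18 > Line 11 14 > Line 6 13 > Line 4 12 > Line 2 9 > Line 13 6 > Line 17 3.
Give Line 1 30 more to hit its cap of 30 ; 100 left.
Line 9 takes 15 more to reach its cap of 30 ; 85 left.
Line 11: +75 to 75 (cap) ; 10 left.
Only 10 left; Line 6 takes them to reach 25.
Total = 6×5 + 13×25 + 18×30 + 27×30 + 3×5 + 9×5 + 14×75 = 2815.

2815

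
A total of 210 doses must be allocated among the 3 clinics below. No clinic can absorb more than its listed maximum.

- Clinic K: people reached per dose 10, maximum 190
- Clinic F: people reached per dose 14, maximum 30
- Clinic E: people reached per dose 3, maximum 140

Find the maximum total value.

2220

Rank by people reached per dose: Clinic F 14 > Clinic K 10 > Clinic E 3.
Give Clinic F 30 to hit its cap of 30 → 180 left.
Only 180 left; Clinic K takes them to reach 180.
Total = 10×180 + 14×30 = 2220.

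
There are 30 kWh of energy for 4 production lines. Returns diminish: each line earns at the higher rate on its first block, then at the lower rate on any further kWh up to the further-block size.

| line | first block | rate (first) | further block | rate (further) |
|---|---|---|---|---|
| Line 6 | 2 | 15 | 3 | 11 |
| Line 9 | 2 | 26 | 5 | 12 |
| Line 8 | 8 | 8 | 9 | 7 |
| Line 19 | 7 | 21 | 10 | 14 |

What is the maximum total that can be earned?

470

Rank every tier by rate: Line 9/first 26 > Line 19/first 21 > Line 6/first 15 > Line 19/second 14 > Line 9/second 12 > Line 6/second 11 > Line 8/first 8 > Line 8/second 7.
Line 9 first at 26: fill all 2 ; 28 left.
Line 19 first at 21: fill all 7 ; 21 left.
Line 6 first at 15: fill all 2 ; 19 left.
Line 19 second at 14: fill all 10 ; 9 left.
Line 9 second at 12: fill all 5 ; 4 left.
Line 6 second at 11: fill all 3 ; 1 left.
1 remain; put them into Line 8 first at 8.
Total = 26×2 + 21×7 + 15×2 + 14×10 + 12×5 + 11×3 + 8×1 = 470.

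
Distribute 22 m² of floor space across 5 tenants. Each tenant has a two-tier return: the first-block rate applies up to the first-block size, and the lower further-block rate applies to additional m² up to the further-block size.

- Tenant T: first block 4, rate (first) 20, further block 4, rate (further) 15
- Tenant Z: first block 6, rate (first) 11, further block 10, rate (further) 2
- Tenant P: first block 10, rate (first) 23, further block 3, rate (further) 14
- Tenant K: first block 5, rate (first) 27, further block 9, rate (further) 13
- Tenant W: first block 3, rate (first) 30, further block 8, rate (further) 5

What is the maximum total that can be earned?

Rank every tier by rate: Tenant W/T1 30 > Tenant K/T1 27 > Tenant P/T1 23 > Tenant T/T1 20 > Tenant T/T2 15 > Tenant P/T2 14 > Tenant K/T2 13 > Tenant Z/T1 11 > Tenant W/T2 5 > Tenant Z/T2 2.
Fill Tenant W T1 block (3 at 30) → 19 left.
Fill Tenant K T1 block (5 at 27) → 14 left.
Tenant P T1 at 23: fill all 10 → 4 left.
Tenant T T1 at 20: fill all 4 → 0 left.
Total = 30×3 + 27×5 + 23×10 + 20×4 = 535.

535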